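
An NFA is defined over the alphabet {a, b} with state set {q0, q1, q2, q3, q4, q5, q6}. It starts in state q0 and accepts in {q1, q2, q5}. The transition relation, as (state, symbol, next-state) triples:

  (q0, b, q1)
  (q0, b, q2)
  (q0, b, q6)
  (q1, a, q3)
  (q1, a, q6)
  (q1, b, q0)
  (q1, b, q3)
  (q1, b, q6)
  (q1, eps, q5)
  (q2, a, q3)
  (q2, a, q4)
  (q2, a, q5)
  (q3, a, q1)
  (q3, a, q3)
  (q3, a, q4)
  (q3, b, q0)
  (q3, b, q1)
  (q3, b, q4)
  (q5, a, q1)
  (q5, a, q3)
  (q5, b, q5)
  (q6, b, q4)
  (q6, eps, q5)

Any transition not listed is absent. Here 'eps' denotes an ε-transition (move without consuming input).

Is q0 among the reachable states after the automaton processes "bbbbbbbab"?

Start in {q0}.
Read 'b': {q0} → {q1, q2, q5, q6}.
Read 'b': {q1, q2, q5, q6} → {q0, q3, q4, q5, q6}.
Read 'b': {q0, q3, q4, q5, q6} → {q0, q1, q2, q4, q5, q6}.
Read 'b': {q0, q1, q2, q4, q5, q6} → {q0, q1, q2, q3, q4, q5, q6}.
Read 'b': {q0, q1, q2, q3, q4, q5, q6} → {q0, q1, q2, q3, q4, q5, q6}.
Read 'b': {q0, q1, q2, q3, q4, q5, q6} → {q0, q1, q2, q3, q4, q5, q6}.
Read 'b': {q0, q1, q2, q3, q4, q5, q6} → {q0, q1, q2, q3, q4, q5, q6}.
Read 'a': {q0, q1, q2, q3, q4, q5, q6} → {q1, q3, q4, q5, q6}.
Read 'b': {q1, q3, q4, q5, q6} → {q0, q1, q3, q4, q5, q6}.
State q0 is in {q0, q1, q3, q4, q5, q6}.

Yes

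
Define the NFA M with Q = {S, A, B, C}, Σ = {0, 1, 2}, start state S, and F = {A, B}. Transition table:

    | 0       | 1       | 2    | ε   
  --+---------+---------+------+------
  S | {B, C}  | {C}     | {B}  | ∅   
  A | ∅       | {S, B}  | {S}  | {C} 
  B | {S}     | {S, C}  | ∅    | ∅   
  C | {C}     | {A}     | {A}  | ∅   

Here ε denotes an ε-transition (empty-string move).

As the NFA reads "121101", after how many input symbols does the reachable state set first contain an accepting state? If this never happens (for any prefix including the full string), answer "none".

Start in {S}.
Read '1': {S} → {C}.
Read '2': {C} → {A, C}.
None of the earlier sets intersect F, but {A, C} does.

2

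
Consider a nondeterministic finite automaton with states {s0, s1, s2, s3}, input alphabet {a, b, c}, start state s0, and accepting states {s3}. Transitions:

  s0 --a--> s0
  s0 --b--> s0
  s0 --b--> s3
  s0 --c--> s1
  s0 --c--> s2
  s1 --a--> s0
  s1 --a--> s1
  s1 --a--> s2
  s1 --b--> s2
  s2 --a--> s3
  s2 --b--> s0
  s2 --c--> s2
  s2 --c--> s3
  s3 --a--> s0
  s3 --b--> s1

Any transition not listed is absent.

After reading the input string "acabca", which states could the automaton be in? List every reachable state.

{s0, s1, s2, s3}

Start in {s0}.
Read 'a': s0→{s0}; now {s0}.
Read 'c': s0→{s1, s2}; now {s1, s2}.
Read 'a': s1→{s0, s1, s2}, s2→{s3}; now {s0, s1, s2, s3}.
Read 'b': s0→{s0, s3}, s1→{s2}, s2→{s0}, s3→{s1}; now {s0, s1, s2, s3}.
Read 'c': s0→{s1, s2}, s1→∅, s2→{s2, s3}, s3→∅; now {s1, s2, s3}.
Read 'a': s1→{s0, s1, s2}, s2→{s3}, s3→{s0}; now {s0, s1, s2, s3}.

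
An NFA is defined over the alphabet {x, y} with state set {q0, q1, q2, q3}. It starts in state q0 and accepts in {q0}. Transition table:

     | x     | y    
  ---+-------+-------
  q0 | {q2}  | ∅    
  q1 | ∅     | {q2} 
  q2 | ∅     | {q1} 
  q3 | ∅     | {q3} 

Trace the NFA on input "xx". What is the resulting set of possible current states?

∅

Start in {q0}.
Read 'x': q0→{q2}; now {q2}.
Read 'x': q2→∅; now ∅.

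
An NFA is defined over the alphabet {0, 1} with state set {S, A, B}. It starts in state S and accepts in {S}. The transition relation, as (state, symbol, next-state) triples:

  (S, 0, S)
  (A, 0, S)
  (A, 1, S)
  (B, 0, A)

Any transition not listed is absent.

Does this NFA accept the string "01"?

Start in {S}.
Read '0': S→{S}; now {S}.
Read '1': S→∅; now ∅.
The final set ∅ contains no accepting state.

No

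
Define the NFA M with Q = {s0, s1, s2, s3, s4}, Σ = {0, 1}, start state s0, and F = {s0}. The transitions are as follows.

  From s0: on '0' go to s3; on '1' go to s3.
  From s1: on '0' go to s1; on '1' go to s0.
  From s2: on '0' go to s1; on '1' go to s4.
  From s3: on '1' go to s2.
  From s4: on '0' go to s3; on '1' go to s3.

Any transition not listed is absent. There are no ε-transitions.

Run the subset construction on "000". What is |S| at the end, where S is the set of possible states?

0

Start in {s0}.
Read '0': s0→{s3}; now {s3}.
Read '0': s3→∅; now ∅.
The set is empty and remains empty for the remaining 1 symbol.
That set has 0 states.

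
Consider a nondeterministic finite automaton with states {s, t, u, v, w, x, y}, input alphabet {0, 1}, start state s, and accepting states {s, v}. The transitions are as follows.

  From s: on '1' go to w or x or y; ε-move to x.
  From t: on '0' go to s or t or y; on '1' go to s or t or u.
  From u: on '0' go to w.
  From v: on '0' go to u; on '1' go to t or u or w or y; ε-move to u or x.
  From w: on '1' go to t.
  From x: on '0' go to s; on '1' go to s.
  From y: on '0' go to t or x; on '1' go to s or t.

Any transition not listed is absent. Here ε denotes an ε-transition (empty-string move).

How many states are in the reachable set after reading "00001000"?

4

Start: ε-closure({s}) = {s, x}.
Read '0': {s, x} → {s, x}.
Read '0': {s, x} → {s, x}.
Read '0': {s, x} → {s, x}.
Read '0': {s, x} → {s, x}.
Read '1': {s, x} → {s, w, x, y}.
Read '0': {s, w, x, y} → {s, t, x}.
Read '0': {s, t, x} → {s, t, x, y}.
Read '0': {s, t, x, y} → {s, t, x, y}.
That set has 4 states.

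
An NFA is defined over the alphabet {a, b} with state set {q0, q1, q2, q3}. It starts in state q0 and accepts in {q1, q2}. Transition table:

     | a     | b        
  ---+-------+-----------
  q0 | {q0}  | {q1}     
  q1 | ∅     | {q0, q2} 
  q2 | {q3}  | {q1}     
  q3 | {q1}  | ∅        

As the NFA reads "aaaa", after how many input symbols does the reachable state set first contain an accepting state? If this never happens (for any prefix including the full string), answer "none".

none

Start in {q0}.
Read 'a': q0→{q0}; now {q0}.
Read 'a': q0→{q0}; now {q0}.
Read 'a': q0→{q0}; now {q0}.
Read 'a': q0→{q0}; now {q0}.
No reachable set along the way intersects F.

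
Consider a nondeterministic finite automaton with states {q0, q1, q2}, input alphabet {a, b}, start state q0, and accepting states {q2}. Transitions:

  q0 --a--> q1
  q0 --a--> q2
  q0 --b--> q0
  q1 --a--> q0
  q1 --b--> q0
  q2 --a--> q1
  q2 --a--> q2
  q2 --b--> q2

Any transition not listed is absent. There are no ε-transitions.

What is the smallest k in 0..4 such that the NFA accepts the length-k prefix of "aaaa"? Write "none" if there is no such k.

Start in {q0}.
Read 'a': q0→{q1, q2}; now {q1, q2}.
None of the earlier sets intersect F, but {q1, q2} does.

1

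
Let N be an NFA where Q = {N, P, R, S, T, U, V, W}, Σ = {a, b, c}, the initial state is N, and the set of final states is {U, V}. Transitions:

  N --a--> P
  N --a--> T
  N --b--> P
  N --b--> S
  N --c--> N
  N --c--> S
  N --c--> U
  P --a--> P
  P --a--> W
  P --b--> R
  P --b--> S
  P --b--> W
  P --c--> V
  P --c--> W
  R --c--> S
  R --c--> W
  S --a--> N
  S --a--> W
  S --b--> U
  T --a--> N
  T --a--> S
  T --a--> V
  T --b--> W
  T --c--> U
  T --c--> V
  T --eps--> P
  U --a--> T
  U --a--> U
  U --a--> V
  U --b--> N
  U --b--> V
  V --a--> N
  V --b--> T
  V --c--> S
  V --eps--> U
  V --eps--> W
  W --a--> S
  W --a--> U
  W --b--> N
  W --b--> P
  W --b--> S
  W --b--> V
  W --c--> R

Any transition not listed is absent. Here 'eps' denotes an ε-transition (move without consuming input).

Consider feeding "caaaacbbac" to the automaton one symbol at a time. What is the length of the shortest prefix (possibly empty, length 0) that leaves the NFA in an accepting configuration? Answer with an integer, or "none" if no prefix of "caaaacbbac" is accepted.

Start in {N}.
Read 'c': N→{N, S, U}; now {N, S, U}.
None of the earlier sets intersect F, but {N, S, U} does.

1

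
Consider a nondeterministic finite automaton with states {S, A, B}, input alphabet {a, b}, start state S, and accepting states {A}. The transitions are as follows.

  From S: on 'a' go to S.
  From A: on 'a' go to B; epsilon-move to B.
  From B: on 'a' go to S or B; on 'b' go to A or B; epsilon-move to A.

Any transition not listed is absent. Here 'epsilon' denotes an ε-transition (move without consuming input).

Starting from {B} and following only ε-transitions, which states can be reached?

{A, B}

Begin with {B}.
ε-move B → A; add A.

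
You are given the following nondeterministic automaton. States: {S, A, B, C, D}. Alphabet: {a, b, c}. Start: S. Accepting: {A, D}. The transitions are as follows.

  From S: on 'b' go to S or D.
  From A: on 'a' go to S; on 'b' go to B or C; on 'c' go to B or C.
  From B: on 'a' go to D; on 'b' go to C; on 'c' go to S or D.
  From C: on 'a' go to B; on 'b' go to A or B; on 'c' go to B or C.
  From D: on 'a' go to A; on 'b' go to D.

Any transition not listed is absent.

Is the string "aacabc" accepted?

No

Start in {S}.
Read 'a': {S} → ∅.
The set is empty and remains empty for the remaining 5 symbols.
The final set ∅ contains no accepting state.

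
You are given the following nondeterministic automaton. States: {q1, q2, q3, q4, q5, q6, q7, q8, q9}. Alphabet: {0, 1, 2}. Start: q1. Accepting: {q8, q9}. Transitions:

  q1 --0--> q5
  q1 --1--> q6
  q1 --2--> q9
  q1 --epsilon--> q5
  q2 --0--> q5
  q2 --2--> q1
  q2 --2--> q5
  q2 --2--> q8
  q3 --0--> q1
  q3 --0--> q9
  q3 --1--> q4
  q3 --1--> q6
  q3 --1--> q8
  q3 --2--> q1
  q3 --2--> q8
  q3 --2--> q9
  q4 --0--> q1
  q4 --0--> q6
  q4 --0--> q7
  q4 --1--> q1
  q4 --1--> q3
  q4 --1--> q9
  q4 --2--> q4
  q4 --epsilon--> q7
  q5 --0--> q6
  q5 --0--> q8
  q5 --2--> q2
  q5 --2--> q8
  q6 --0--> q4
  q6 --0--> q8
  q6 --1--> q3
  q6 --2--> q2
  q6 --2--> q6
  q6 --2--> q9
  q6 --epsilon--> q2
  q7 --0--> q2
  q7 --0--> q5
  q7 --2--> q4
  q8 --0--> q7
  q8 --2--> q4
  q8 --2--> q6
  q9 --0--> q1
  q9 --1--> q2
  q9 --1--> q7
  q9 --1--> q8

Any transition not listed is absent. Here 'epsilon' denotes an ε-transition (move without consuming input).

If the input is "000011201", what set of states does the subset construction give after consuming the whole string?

Start: ε-closure({q1}) = {q1, q5}.
Read '0': {q1, q5} → {q2, q5, q6, q8}.
Read '0': {q2, q5, q6, q8} → {q2, q4, q5, q6, q7, q8}.
Read '0': {q2, q4, q5, q6, q7, q8} → {q1, q2, q4, q5, q6, q7, q8}.
Read '0': {q1, q2, q4, q5, q6, q7, q8} → {q1, q2, q4, q5, q6, q7, q8}.
Read '1': {q1, q2, q4, q5, q6, q7, q8} → {q1, q2, q3, q5, q6, q9}.
Read '1': {q1, q2, q3, q5, q6, q9} → {q2, q3, q4, q6, q7, q8}.
Read '2': {q2, q3, q4, q6, q7, q8} → {q1, q2, q4, q5, q6, q7, q8, q9}.
Read '0': {q1, q2, q4, q5, q6, q7, q8, q9} → {q1, q2, q4, q5, q6, q7, q8}.
Read '1': {q1, q2, q4, q5, q6, q7, q8} → {q1, q2, q3, q5, q6, q9}.

{q1, q2, q3, q5, q6, q9}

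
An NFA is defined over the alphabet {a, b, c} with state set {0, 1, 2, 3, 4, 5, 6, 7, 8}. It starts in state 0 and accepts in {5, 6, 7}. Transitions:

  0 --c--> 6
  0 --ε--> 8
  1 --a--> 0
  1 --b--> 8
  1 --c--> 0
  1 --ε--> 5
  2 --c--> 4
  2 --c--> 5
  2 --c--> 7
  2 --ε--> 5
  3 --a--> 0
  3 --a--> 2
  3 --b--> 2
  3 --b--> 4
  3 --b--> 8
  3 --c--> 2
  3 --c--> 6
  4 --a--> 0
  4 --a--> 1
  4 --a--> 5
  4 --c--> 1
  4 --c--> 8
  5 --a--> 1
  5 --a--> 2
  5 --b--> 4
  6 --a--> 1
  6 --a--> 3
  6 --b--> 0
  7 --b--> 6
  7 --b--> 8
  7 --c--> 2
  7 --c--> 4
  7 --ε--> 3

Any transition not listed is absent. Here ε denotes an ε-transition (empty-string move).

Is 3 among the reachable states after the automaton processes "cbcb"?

Start: ε-closure({0}) = {0, 8}.
Read 'c': 0→{6}, 8→∅; now {6}.
Read 'b': 6→{0}; union {0}; ε-closure = {0, 8}.
Read 'c': 0→{6}, 8→∅; now {6}.
Read 'b': 6→{0}; union {0}; ε-closure = {0, 8}.
State 3 is not in {0, 8}.

No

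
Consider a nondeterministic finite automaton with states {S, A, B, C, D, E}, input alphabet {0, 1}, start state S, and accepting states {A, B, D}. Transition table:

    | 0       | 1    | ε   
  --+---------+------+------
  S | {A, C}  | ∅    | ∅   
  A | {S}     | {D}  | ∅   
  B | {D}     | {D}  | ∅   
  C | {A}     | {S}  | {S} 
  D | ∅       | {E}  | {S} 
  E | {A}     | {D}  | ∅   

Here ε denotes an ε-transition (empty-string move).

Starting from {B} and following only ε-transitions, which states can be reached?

{B}

Begin with {B}.
No ε-moves leave this set, so the closure equals the set itself.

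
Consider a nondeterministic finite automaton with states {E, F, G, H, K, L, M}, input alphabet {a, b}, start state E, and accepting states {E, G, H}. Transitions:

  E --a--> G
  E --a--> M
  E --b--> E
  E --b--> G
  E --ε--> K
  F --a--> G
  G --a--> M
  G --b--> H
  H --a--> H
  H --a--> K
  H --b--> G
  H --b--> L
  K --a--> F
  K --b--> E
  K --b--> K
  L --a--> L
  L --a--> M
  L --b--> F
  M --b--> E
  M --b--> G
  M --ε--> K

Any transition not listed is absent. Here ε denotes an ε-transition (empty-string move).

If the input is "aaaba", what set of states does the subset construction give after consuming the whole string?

{F, G, H, K, M}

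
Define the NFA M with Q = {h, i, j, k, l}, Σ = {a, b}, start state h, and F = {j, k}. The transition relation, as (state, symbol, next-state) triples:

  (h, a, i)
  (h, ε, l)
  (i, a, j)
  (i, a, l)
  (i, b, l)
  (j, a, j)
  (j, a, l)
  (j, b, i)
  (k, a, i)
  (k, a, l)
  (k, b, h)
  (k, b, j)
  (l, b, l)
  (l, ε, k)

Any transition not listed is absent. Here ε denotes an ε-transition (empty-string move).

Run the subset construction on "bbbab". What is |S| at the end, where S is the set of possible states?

5

Start: ε-closure({h}) = {h, k, l}.
Read 'b': h→∅, k→{h, j}, l→{l}; union {h, j, l}; ε-closure = {h, j, k, l}.
Read 'b': h→∅, j→{i}, k→{h, j}, l→{l}; union {h, i, j, l}; ε-closure = {h, i, j, k, l}.
Read 'b': h→∅, i→{l}, j→{i}, k→{h, j}, l→{l}; union {h, i, j, l}; ε-closure = {h, i, j, k, l}.
Read 'a': h→{i}, i→{j, l}, j→{j, l}, k→{i, l}, l→∅; union {i, j, l}; ε-closure = {i, j, k, l}.
Read 'b': i→{l}, j→{i}, k→{h, j}, l→{l}; union {h, i, j, l}; ε-closure = {h, i, j, k, l}.
That set has 5 states.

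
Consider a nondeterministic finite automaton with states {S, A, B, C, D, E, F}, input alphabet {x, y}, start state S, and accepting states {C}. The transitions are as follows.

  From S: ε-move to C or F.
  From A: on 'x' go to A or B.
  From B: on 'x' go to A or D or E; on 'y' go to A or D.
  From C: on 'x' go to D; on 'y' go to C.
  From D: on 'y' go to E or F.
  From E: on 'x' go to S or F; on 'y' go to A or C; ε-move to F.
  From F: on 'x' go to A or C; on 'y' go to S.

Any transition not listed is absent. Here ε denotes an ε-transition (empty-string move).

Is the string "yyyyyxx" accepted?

No

Start: ε-closure({S}) = {S, C, F}.
Read 'y': S→∅, C→{C}, F→{S}; union {S, C}; ε-closure = {S, C, F}.
Read 'y': S→∅, C→{C}, F→{S}; union {S, C}; ε-closure = {S, C, F}.
Read 'y': S→∅, C→{C}, F→{S}; union {S, C}; ε-closure = {S, C, F}.
Read 'y': S→∅, C→{C}, F→{S}; union {S, C}; ε-closure = {S, C, F}.
Read 'y': S→∅, C→{C}, F→{S}; union {S, C}; ε-closure = {S, C, F}.
Read 'x': S→∅, C→{D}, F→{A, C}; now {A, C, D}.
Read 'x': A→{A, B}, C→{D}, D→∅; now {A, B, D}.
The final set {A, B, D} contains no accepting state.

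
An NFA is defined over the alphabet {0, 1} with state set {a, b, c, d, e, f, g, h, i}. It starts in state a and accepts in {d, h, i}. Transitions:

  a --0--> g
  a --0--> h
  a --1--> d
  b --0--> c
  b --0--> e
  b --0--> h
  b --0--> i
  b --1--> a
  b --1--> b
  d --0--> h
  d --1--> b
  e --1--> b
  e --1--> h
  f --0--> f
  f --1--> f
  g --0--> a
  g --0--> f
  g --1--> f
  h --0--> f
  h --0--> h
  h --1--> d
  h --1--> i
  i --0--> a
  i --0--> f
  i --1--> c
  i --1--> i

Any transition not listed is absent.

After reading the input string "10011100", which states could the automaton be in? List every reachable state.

{a, f, g, h}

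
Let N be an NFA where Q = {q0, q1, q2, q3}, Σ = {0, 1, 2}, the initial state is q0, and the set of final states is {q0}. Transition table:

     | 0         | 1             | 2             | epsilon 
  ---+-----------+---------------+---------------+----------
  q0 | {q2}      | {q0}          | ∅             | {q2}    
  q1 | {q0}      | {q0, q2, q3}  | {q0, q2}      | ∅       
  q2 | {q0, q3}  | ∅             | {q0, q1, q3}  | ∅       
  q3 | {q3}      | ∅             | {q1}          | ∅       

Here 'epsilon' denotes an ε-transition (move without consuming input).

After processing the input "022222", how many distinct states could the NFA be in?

4

Start: ε-closure({q0}) = {q0, q2}.
Read '0': {q0, q2} → {q0, q2, q3}.
Read '2': {q0, q2, q3} → {q0, q1, q2, q3}.
Read '2': {q0, q1, q2, q3} → {q0, q1, q2, q3}.
Read '2': {q0, q1, q2, q3} → {q0, q1, q2, q3}.
Read '2': {q0, q1, q2, q3} → {q0, q1, q2, q3}.
Read '2': {q0, q1, q2, q3} → {q0, q1, q2, q3}.
That set has 4 states.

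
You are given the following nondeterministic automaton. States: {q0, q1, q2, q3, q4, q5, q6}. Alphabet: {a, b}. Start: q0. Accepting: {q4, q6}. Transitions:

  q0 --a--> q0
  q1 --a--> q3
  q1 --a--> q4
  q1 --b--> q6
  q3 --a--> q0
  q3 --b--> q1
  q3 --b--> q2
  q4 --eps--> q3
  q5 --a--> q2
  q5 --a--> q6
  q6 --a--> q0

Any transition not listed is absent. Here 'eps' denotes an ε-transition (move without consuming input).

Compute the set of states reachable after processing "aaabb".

Start in {q0}.
Read 'a': q0→{q0}; now {q0}.
Read 'a': q0→{q0}; now {q0}.
Read 'a': q0→{q0}; now {q0}.
Read 'b': q0→∅; now ∅.
The set is empty and remains empty for the remaining 1 symbol.

∅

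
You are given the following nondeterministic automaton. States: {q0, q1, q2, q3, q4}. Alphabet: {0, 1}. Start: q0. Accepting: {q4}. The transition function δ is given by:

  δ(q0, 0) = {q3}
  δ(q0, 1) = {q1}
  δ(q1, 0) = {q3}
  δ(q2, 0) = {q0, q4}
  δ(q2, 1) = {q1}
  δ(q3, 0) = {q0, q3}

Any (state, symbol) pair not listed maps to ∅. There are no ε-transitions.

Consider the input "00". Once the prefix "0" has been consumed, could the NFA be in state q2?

No

Start in {q0}.
Read '0': q0→{q3}; now {q3}.
State q2 is not in {q3}.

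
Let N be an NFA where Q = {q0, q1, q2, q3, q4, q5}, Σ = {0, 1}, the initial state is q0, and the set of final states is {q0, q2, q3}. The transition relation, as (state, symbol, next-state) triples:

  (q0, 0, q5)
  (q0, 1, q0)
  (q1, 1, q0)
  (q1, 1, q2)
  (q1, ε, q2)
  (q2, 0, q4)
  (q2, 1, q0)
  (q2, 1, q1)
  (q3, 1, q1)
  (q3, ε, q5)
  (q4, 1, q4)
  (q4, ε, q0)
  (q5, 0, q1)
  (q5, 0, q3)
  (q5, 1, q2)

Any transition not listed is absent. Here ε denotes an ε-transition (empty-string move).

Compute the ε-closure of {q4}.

{q0, q4}

Begin with {q4}.
ε-move q4 → q0; add q0.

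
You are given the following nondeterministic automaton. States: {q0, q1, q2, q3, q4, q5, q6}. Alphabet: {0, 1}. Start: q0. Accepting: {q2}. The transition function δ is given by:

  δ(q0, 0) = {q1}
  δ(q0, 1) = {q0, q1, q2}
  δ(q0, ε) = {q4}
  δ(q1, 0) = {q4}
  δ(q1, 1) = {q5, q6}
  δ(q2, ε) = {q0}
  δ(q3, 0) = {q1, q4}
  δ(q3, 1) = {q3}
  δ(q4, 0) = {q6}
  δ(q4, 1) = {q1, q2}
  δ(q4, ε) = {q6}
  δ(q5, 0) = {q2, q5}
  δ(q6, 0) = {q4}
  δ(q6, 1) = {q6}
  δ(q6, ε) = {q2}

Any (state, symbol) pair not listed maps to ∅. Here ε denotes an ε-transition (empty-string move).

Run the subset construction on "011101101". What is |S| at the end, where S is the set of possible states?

Start: ε-closure({q0}) = {q0, q2, q4, q6}.
Read '0': q0→{q1}, q2→∅, q4→{q6}, q6→{q4}; union {q1, q4, q6}; ε-closure = {q0, q1, q2, q4, q6}.
Read '1': q0→{q0, q1, q2}, q1→{q5, q6}, q2→∅, q4→{q1, q2}, q6→{q6}; union {q0, q1, q2, q5, q6}; ε-closure = {q0, q1, q2, q4, q5, q6}.
Read '1': q0→{q0, q1, q2}, q1→{q5, q6}, q2→∅, q4→{q1, q2}, q5→∅, q6→{q6}; union {q0, q1, q2, q5, q6}; ε-closure = {q0, q1, q2, q4, q5, q6}.
Read '1': q0→{q0, q1, q2}, q1→{q5, q6}, q2→∅, q4→{q1, q2}, q5→∅, q6→{q6}; union {q0, q1, q2, q5, q6}; ε-closure = {q0, q1, q2, q4, q5, q6}.
Read '0': q0→{q1}, q1→{q4}, q2→∅, q4→{q6}, q5→{q2, q5}, q6→{q4}; union {q1, q2, q4, q5, q6}; ε-closure = {q0, q1, q2, q4, q5, q6}.
Read '1': q0→{q0, q1, q2}, q1→{q5, q6}, q2→∅, q4→{q1, q2}, q5→∅, q6→{q6}; union {q0, q1, q2, q5, q6}; ε-closure = {q0, q1, q2, q4, q5, q6}.
Read '1': q0→{q0, q1, q2}, q1→{q5, q6}, q2→∅, q4→{q1, q2}, q5→∅, q6→{q6}; union {q0, q1, q2, q5, q6}; ε-closure = {q0, q1, q2, q4, q5, q6}.
Read '0': q0→{q1}, q1→{q4}, q2→∅, q4→{q6}, q5→{q2, q5}, q6→{q4}; union {q1, q2, q4, q5, q6}; ε-closure = {q0, q1, q2, q4, q5, q6}.
Read '1': q0→{q0, q1, q2}, q1→{q5, q6}, q2→∅, q4→{q1, q2}, q5→∅, q6→{q6}; union {q0, q1, q2, q5, q6}; ε-closure = {q0, q1, q2, q4, q5, q6}.
That set has 6 states.

6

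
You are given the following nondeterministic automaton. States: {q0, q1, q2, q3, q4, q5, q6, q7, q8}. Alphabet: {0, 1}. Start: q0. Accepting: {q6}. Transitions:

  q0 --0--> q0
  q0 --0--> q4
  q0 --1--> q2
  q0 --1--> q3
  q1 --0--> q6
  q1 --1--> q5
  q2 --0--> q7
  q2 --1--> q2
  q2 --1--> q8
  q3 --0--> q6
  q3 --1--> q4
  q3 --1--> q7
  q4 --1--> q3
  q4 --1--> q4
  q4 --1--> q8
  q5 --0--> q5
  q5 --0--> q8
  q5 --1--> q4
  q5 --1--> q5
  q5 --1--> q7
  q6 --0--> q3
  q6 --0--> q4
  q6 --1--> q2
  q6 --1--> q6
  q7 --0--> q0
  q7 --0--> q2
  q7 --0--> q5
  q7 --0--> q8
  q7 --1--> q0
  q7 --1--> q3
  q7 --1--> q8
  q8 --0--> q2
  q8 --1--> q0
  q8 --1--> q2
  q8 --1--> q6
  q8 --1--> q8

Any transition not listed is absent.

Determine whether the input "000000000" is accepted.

No

Start in {q0}.
Read '0': {q0} → {q0, q4}.
Read '0': {q0, q4} → {q0, q4}.
Read '0': {q0, q4} → {q0, q4}.
Read '0': {q0, q4} → {q0, q4}.
Read '0': {q0, q4} → {q0, q4}.
Read '0': {q0, q4} → {q0, q4}.
Read '0': {q0, q4} → {q0, q4}.
Read '0': {q0, q4} → {q0, q4}.
Read '0': {q0, q4} → {q0, q4}.
The final set {q0, q4} contains no accepting state.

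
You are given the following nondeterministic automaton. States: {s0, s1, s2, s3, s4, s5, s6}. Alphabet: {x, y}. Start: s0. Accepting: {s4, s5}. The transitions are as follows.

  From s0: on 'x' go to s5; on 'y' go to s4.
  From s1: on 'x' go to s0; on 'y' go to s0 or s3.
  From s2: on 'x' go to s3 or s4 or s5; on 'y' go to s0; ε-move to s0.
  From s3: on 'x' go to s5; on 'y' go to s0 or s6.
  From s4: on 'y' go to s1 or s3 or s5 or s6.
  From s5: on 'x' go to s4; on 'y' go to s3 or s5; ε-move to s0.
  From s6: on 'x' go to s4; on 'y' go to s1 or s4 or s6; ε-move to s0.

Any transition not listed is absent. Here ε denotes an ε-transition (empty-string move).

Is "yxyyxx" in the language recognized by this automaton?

Start in {s0}.
Read 'y': s0→{s4}; now {s4}.
Read 'x': s4→∅; now ∅.
The set is empty and remains empty for the remaining 4 symbols.
The final set ∅ contains no accepting state.

No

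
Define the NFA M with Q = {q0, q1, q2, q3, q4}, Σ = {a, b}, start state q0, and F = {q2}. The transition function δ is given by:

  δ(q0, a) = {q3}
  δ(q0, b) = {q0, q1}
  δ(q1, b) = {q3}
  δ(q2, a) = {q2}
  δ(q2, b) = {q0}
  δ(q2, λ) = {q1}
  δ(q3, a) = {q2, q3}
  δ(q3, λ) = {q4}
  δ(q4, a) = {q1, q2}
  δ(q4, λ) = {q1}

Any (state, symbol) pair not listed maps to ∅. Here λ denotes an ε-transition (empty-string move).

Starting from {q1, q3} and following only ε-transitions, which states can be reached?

{q1, q3, q4}

Begin with {q1, q3}.
ε-move q3 → q4; add q4.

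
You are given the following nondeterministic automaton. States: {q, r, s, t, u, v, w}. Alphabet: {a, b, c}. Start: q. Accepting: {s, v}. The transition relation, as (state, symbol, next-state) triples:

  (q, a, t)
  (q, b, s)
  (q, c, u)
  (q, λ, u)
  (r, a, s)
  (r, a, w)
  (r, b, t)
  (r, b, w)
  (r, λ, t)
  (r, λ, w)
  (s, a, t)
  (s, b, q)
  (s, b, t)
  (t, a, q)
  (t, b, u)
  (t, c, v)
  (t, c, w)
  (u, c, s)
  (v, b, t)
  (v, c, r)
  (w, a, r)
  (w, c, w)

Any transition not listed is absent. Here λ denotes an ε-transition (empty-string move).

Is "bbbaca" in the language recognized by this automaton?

No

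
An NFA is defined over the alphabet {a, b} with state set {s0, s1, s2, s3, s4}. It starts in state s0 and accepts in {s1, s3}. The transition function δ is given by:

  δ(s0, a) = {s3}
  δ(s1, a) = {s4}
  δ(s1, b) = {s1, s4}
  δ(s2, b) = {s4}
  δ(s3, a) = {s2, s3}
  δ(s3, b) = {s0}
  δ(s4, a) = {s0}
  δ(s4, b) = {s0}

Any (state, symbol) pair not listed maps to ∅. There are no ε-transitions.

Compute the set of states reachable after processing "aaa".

Start in {s0}.
Read 'a': s0→{s3}; now {s3}.
Read 'a': s3→{s2, s3}; now {s2, s3}.
Read 'a': s2→∅, s3→{s2, s3}; now {s2, s3}.

{s2, s3}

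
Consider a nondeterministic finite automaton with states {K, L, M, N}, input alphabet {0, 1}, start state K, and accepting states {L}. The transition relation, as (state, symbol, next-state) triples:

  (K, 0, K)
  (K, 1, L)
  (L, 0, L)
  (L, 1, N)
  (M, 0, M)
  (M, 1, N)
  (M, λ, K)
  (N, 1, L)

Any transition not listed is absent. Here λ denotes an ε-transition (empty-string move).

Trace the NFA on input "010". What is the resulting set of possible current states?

Start in {K}.
Read '0': K→{K}; now {K}.
Read '1': K→{L}; now {L}.
Read '0': L→{L}; now {L}.

{L}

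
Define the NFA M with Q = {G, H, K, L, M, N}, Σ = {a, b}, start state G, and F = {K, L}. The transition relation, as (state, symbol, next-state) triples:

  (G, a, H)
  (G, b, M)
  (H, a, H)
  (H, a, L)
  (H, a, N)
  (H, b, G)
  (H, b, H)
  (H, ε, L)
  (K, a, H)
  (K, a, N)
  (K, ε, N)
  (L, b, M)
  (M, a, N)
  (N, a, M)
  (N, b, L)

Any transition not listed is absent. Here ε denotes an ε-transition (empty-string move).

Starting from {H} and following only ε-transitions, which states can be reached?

Begin with {H}.
ε-move H → L; add L.

{H, L}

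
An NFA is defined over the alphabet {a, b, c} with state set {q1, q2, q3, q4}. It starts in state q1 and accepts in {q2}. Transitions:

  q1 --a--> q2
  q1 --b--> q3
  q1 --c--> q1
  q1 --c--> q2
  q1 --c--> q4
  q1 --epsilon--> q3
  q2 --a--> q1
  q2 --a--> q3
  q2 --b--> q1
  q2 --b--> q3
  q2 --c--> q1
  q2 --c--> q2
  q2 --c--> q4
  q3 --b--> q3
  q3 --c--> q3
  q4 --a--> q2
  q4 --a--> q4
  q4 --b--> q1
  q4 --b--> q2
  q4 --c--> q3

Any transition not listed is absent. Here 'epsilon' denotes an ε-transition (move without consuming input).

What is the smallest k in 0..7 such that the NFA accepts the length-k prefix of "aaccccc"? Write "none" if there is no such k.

Start: ε-closure({q1}) = {q1, q3}.
Read 'a': q1→{q2}, q3→∅; now {q2}.
None of the earlier sets intersect F, but {q2} does.

1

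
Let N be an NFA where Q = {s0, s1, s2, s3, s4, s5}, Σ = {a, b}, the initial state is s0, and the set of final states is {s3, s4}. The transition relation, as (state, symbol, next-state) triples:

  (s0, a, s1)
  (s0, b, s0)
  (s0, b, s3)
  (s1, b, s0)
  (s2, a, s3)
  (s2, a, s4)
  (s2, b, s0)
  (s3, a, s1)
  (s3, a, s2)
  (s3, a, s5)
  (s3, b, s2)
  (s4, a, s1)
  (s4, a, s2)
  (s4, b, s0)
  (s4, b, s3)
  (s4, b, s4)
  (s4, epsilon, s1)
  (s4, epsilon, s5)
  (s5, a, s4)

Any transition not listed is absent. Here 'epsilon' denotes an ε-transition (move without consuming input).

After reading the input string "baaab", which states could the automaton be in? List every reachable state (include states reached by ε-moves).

{s0, s1, s3, s4, s5}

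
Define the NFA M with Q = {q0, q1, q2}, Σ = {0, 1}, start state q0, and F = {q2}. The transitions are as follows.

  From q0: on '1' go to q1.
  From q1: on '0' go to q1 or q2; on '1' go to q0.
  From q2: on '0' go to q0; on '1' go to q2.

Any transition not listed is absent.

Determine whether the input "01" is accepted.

No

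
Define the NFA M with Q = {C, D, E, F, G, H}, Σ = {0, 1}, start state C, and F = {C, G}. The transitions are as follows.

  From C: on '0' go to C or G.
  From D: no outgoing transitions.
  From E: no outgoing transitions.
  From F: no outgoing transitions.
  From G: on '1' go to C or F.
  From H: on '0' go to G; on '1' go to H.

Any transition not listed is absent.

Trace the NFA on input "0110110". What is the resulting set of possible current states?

Start in {C}.
Read '0': {C} → {C, G}.
Read '1': {C, G} → {C, F}.
Read '1': {C, F} → ∅.
The set is empty and remains empty for the remaining 4 symbols.

∅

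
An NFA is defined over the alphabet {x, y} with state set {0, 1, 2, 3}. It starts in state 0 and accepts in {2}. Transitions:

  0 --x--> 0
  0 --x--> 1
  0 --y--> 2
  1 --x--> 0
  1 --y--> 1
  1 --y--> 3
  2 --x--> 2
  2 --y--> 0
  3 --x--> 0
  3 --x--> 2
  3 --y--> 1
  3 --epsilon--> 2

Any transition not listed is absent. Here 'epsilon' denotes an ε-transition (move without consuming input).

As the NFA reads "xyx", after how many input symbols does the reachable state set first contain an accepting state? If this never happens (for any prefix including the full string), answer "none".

2

Start in {0}.
Read 'x': 0→{0, 1}; now {0, 1}.
Read 'y': 0→{2}, 1→{1, 3}; now {1, 2, 3}.
None of the earlier sets intersect F, but {1, 2, 3} does.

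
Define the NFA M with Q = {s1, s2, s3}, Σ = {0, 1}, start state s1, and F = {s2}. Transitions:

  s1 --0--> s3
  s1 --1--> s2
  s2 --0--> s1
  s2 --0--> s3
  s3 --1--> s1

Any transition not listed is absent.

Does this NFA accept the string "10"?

No

Start in {s1}.
Read '1': s1→{s2}; now {s2}.
Read '0': s2→{s1, s3}; now {s1, s3}.
The final set {s1, s3} contains no accepting state.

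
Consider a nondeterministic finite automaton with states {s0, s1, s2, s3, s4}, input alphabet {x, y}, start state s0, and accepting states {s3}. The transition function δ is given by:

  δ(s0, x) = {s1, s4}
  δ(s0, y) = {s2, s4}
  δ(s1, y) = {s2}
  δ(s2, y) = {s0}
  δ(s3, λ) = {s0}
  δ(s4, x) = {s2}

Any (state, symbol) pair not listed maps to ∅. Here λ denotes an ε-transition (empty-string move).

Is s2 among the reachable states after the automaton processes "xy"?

Yes

Start in {s0}.
Read 'x': {s0} → {s1, s4}.
Read 'y': {s1, s4} → {s2}.
State s2 is in {s2}.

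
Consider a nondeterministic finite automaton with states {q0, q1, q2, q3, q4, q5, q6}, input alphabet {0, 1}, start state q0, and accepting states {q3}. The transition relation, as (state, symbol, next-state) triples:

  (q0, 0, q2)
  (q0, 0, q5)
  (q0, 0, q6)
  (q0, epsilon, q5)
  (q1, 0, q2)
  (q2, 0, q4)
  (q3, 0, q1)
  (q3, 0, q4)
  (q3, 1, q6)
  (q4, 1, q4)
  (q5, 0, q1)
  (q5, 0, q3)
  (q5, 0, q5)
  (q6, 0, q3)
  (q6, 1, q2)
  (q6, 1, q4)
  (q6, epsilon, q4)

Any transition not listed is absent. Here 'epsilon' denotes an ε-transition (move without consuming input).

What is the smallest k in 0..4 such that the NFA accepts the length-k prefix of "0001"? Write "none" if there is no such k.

1

Start: ε-closure({q0}) = {q0, q5}.
Read '0': q0→{q2, q5, q6}, q5→{q1, q3, q5}; union {q1, q2, q3, q5, q6}; ε-closure = {q1, q2, q3, q4, q5, q6}.
None of the earlier sets intersect F, but {q1, q2, q3, q4, q5, q6} does.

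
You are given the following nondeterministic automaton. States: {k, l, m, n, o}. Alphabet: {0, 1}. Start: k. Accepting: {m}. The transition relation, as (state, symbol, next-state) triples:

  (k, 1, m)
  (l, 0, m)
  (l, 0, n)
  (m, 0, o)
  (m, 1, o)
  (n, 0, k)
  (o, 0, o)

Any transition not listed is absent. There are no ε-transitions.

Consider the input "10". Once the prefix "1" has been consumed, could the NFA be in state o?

Start in {k}.
Read '1': k→{m}; now {m}.
State o is not in {m}.

No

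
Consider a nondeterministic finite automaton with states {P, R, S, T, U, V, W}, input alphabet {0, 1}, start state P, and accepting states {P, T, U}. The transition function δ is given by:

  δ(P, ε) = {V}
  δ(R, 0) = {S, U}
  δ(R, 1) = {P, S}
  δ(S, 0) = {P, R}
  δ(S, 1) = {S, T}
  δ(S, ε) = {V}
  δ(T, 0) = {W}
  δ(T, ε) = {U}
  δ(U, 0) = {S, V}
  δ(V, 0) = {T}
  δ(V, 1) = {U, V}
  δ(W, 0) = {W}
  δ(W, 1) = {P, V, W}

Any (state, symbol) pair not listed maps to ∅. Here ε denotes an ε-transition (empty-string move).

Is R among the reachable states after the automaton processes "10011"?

No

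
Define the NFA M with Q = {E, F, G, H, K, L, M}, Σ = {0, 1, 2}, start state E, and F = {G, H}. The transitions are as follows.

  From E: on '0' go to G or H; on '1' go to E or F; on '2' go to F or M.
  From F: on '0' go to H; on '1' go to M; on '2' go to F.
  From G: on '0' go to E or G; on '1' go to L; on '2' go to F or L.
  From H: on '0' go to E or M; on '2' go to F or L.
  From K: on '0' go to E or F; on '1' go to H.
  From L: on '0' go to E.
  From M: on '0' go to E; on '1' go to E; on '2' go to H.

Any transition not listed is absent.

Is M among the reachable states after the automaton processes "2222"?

No

Start in {E}.
Read '2': E→{F, M}; now {F, M}.
Read '2': F→{F}, M→{H}; now {F, H}.
Read '2': F→{F}, H→{F, L}; now {F, L}.
Read '2': F→{F}, L→∅; now {F}.
State M is not in {F}.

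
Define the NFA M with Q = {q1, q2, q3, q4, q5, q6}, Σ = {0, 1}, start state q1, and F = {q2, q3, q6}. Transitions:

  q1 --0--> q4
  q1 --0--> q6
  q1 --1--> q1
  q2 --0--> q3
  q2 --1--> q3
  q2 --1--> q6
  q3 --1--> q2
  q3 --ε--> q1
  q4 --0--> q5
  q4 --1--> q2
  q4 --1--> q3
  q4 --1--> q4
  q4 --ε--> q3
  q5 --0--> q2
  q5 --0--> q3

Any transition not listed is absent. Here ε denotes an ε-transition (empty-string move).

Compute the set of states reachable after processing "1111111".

Start in {q1}.
Read '1': {q1} → {q1}.
Read '1': {q1} → {q1}.
Read '1': {q1} → {q1}.
Read '1': {q1} → {q1}.
Read '1': {q1} → {q1}.
Read '1': {q1} → {q1}.
Read '1': {q1} → {q1}.

{q1}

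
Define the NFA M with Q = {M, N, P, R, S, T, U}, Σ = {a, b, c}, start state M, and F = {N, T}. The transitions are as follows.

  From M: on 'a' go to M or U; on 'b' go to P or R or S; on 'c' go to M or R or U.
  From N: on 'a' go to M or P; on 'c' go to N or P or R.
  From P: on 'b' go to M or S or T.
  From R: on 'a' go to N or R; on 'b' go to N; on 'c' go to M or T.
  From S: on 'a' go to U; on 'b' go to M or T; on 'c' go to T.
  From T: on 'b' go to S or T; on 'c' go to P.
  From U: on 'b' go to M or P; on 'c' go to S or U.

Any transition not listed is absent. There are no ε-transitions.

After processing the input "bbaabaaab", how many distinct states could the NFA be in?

Start in {M}.
Read 'b': M→{P, R, S}; now {P, R, S}.
Read 'b': P→{M, S, T}, R→{N}, S→{M, T}; now {M, N, S, T}.
Read 'a': M→{M, U}, N→{M, P}, S→{U}, T→∅; now {M, P, U}.
Read 'a': M→{M, U}, P→∅, U→∅; now {M, U}.
Read 'b': M→{P, R, S}, U→{M, P}; now {M, P, R, S}.
Read 'a': M→{M, U}, P→∅, R→{N, R}, S→{U}; now {M, N, R, U}.
Read 'a': M→{M, U}, N→{M, P}, R→{N, R}, U→∅; now {M, N, P, R, U}.
Read 'a': M→{M, U}, N→{M, P}, P→∅, R→{N, R}, U→∅; now {M, N, P, R, U}.
Read 'b': M→{P, R, S}, N→∅, P→{M, S, T}, R→{N}, U→{M, P}; now {M, N, P, R, S, T}.
That set has 6 states.

6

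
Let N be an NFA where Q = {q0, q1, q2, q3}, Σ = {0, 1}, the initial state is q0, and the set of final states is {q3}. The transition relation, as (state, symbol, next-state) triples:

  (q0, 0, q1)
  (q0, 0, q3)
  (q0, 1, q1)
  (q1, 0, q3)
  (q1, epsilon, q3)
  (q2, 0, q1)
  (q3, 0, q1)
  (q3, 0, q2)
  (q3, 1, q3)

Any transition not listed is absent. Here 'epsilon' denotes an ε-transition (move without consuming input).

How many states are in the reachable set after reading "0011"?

1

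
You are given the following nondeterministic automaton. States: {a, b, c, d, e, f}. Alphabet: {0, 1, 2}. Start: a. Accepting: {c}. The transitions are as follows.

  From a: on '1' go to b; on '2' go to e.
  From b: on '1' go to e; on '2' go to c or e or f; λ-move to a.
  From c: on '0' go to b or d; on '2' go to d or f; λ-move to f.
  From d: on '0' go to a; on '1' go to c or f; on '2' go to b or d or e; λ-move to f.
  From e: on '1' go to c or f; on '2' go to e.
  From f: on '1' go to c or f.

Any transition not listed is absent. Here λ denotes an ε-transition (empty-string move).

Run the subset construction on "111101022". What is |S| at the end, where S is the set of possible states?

6

Start in {a}.
Read '1': a→{b}; union {b}; ε-closure = {a, b}.
Read '1': a→{b}, b→{e}; union {b, e}; ε-closure = {a, b, e}.
Read '1': a→{b}, b→{e}, e→{c, f}; union {b, c, e, f}; ε-closure = {a, b, c, e, f}.
Read '1': a→{b}, b→{e}, c→∅, e→{c, f}, f→{c, f}; union {b, c, e, f}; ε-closure = {a, b, c, e, f}.
Read '0': a→∅, b→∅, c→{b, d}, e→∅, f→∅; union {b, d}; ε-closure = {a, b, d, f}.
Read '1': a→{b}, b→{e}, d→{c, f}, f→{c, f}; union {b, c, e, f}; ε-closure = {a, b, c, e, f}.
Read '0': a→∅, b→∅, c→{b, d}, e→∅, f→∅; union {b, d}; ε-closure = {a, b, d, f}.
Read '2': a→{e}, b→{c, e, f}, d→{b, d, e}, f→∅; union {b, c, d, e, f}; ε-closure = {a, b, c, d, e, f}.
Read '2': a→{e}, b→{c, e, f}, c→{d, f}, d→{b, d, e}, e→{e}, f→∅; union {b, c, d, e, f}; ε-closure = {a, b, c, d, e, f}.
That set has 6 states.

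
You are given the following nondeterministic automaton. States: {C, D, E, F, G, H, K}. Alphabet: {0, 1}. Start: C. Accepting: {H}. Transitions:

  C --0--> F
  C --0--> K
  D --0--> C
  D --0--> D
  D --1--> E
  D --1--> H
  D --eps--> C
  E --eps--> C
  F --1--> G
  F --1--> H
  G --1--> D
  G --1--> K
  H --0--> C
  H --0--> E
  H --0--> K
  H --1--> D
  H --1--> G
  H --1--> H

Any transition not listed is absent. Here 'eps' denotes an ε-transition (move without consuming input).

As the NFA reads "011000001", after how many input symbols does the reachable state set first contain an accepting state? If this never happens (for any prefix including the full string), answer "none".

Start in {C}.
Read '0': {C} → {F, K}.
Read '1': {F, K} → {G, H}.
None of the earlier sets intersect F, but {G, H} does.

2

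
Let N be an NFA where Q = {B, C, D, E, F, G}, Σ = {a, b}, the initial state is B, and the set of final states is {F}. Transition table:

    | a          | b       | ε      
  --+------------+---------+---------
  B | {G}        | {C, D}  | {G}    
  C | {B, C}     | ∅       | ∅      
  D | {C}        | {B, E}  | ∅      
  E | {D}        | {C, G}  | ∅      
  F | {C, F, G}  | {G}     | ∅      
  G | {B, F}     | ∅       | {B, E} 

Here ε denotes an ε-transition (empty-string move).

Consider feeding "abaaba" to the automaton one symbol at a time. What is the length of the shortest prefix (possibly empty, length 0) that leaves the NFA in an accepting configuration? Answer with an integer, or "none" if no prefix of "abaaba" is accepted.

1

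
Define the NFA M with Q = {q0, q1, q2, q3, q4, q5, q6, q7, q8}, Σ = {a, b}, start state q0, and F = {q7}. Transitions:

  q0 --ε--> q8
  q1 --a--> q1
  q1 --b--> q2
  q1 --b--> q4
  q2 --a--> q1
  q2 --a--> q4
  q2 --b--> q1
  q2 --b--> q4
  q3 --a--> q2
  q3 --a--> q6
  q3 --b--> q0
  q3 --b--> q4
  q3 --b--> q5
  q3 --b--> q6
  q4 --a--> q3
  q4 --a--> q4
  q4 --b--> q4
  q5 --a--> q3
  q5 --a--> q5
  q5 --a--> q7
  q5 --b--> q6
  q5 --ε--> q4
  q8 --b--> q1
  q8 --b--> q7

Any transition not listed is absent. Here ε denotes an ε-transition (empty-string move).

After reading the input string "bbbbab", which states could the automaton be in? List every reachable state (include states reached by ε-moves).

Start: ε-closure({q0}) = {q0, q8}.
Read 'b': q0→∅, q8→{q1, q7}; now {q1, q7}.
Read 'b': q1→{q2, q4}, q7→∅; now {q2, q4}.
Read 'b': q2→{q1, q4}, q4→{q4}; now {q1, q4}.
Read 'b': q1→{q2, q4}, q4→{q4}; now {q2, q4}.
Read 'a': q2→{q1, q4}, q4→{q3, q4}; now {q1, q3, q4}.
Read 'b': q1→{q2, q4}, q3→{q0, q4, q5, q6}, q4→{q4}; union {q0, q2, q4, q5, q6}; ε-closure = {q0, q2, q4, q5, q6, q8}.

{q0, q2, q4, q5, q6, q8}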